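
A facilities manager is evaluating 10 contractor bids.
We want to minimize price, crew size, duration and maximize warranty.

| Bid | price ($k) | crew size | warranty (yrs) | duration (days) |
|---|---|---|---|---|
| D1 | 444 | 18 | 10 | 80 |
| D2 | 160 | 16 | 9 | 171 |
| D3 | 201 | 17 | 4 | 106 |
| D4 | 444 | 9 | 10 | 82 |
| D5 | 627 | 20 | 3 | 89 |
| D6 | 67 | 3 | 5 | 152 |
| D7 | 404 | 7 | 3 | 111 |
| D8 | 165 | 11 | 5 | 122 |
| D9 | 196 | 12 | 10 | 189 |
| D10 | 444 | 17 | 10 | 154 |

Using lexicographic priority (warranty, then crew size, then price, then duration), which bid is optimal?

D4

First maximize warranty: best is 10, kept {D1, D4, D9, D10}.
Then minimize crew size: best is 9, kept {D4}.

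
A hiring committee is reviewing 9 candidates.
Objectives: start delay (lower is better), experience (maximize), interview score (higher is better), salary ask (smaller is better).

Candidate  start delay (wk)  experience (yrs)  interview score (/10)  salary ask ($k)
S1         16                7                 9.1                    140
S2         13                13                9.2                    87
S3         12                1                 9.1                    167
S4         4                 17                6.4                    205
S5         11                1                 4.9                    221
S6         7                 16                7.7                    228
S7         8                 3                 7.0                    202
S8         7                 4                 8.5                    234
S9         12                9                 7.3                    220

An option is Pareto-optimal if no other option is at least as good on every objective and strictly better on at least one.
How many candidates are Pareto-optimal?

S1: dominated by S2 (start delay 13≤16, experience 13≥7, interview score 9.2≥9.1, salary ask 87≤140).
S2: not dominated (best interview score).
S3: not dominated.
S4: not dominated (best start delay).
S5: dominated by S4 (start delay 4≤11, experience 17≥1, interview score 6.4≥4.9, salary ask 205≤221).
S6: not dominated.
S7: not dominated.
S8: not dominated.
S9: not dominated.
Pareto-optimal: S2, S3, S4, S6, S7, S8, S9 → 7.

7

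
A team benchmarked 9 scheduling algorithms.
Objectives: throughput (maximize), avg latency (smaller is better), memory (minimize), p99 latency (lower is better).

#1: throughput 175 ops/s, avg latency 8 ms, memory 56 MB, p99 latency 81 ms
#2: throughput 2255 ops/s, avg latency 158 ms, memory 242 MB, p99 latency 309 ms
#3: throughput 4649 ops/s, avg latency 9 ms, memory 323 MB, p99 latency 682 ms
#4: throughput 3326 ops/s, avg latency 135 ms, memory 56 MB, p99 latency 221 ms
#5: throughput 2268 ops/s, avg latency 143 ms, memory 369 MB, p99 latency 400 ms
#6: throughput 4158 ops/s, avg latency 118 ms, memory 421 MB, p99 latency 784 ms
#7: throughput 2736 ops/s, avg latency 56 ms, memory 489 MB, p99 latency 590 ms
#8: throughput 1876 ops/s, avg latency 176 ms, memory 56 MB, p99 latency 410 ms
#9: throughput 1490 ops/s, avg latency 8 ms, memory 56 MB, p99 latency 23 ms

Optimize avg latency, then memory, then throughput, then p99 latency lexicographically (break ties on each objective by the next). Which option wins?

First minimize avg latency: best is 8, kept {#1, #9}.
Then minimize memory: best is 56, kept {#1, #9}.
Then maximize throughput: best is 1490, kept {#9}.

#9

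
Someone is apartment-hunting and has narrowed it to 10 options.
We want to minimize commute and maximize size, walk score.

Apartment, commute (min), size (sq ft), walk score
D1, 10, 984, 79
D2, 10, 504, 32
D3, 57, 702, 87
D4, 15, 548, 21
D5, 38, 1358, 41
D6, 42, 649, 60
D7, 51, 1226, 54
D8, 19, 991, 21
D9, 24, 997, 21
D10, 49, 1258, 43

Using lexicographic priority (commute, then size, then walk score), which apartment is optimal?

D1

First minimize commute: best is 10, kept {D1, D2}.
Then maximize size: best is 984, kept {D1}.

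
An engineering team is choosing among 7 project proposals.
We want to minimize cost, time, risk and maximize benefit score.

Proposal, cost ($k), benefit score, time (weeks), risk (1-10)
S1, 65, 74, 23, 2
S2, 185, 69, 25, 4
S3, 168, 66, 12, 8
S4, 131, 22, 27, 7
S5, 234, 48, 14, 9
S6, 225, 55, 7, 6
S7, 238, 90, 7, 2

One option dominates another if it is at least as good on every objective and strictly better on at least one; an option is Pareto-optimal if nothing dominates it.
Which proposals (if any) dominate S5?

S3, S6

S3: cost 168≤234, benefit score 66≥48, time 12≤14, risk 8≤9 — dominates S5.
S6: cost 225≤234, benefit score 55≥48, time 7≤14, risk 6≤9 — dominates S5.
Others (S1, S2, S4, S7) are each worse than S5 on at least one objective.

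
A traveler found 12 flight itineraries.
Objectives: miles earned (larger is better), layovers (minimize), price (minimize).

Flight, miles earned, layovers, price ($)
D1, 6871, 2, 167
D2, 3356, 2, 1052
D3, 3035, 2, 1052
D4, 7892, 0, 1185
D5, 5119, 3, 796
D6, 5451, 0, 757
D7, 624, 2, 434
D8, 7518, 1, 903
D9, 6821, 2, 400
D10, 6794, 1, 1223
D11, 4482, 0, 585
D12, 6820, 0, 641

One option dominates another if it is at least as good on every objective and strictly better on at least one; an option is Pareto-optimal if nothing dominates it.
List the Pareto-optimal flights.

D1, D4, D8, D11, D12

D1: not dominated (best price).
D2: dominated by D1 (miles earned 6871≥3356, layovers 2≤2, price 167≤1052).
D3: dominated by D1 (miles earned 6871≥3035, layovers 2≤2, price 167≤1052).
D4: not dominated (best miles earned).
D5: dominated by D1 (miles earned 6871≥5119, layovers 2≤3, price 167≤796).
D6: dominated by D12 (miles earned 6820≥5451, layovers 0≤0, price 641≤757).
D7: dominated by D1 (miles earned 6871≥624, layovers 2≤2, price 167≤434).
D8: not dominated.
D9: dominated by D1 (miles earned 6871≥6821, layovers 2≤2, price 167≤400).
D10: dominated by D4 (miles earned 7892≥6794, layovers 0≤1, price 1185≤1223).
D11: not dominated.
D12: not dominated.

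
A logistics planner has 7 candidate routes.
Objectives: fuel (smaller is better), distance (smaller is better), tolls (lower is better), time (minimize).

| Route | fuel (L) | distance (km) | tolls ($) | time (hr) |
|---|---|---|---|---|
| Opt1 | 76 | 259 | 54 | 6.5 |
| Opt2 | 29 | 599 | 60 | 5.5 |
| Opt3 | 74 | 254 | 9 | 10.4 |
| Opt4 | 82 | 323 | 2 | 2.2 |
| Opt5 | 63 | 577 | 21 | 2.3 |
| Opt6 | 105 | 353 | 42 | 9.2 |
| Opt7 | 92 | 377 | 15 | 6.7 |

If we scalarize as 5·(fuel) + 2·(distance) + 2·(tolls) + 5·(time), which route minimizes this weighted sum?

Opt1: 5·76 + 2·259 + 2·54 + 5·6.5 = 1038.5
Opt2: 5·29 + 2·599 + 2·60 + 5·5.5 = 1490.5
Opt3: 5·74 + 2·254 + 2·9 + 5·10.4 = 948.0
Opt4: 5·82 + 2·323 + 2·2 + 5·2.2 = 1071.0
Opt5: 5·63 + 2·577 + 2·21 + 5·2.3 = 1522.5
Opt6: 5·105 + 2·353 + 2·42 + 5·9.2 = 1361.0
Opt7: 5·92 + 2·377 + 2·15 + 5·6.7 = 1277.5
Lowest: Opt3 at 948.0.

Opt3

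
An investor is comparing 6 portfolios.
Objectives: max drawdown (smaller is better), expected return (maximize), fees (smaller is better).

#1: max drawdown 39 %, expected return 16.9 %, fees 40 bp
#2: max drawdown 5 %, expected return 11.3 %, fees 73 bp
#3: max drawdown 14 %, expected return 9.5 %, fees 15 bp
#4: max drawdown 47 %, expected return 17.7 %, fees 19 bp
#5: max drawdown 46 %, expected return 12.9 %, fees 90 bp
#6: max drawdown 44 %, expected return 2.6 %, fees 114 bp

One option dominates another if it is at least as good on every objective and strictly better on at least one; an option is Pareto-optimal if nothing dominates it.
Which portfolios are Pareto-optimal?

#1: not dominated.
#2: not dominated (best max drawdown).
#3: not dominated (best fees).
#4: not dominated (best expected return).
#5: dominated by #1 (max drawdown 39≤46, expected return 16.9≥12.9, fees 40≤90).
#6: dominated by #1 (max drawdown 39≤44, expected return 16.9≥2.6, fees 40≤114).

#1, #2, #3, #4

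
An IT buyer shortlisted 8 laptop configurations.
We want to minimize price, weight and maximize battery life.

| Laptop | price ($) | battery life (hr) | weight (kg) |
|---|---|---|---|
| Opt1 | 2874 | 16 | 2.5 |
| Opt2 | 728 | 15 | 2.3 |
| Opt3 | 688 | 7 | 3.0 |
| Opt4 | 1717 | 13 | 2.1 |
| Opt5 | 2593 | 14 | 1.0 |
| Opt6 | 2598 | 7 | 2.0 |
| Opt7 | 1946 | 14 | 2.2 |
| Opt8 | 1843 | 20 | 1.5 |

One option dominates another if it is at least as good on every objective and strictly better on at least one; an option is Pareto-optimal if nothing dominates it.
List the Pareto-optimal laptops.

Opt1: dominated by Opt8 (price 1843≤2874, battery life 20≥16, weight 1.5≤2.5).
Opt2: not dominated.
Opt3: not dominated (best price).
Opt4: not dominated.
Opt5: not dominated (best weight).
Opt6: dominated by Opt5 (price 2593≤2598, battery life 14≥7, weight 1.0≤2.0).
Opt7: dominated by Opt8 (price 1843≤1946, battery life 20≥14, weight 1.5≤2.2).
Opt8: not dominated (best battery life).

Opt2, Opt3, Opt4, Opt5, Opt8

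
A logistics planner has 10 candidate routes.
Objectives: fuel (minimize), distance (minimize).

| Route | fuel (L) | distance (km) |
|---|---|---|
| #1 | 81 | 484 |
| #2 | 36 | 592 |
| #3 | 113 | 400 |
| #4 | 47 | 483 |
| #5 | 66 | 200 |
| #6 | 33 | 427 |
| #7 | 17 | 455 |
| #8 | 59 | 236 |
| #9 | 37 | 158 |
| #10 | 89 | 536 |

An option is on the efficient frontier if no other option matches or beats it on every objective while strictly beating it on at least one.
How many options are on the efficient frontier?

3

#1: dominated by #4 (fuel 47≤81, distance 483≤484).
#2: dominated by #6 (fuel 33≤36, distance 427≤592).
#3: dominated by #5 (fuel 66≤113, distance 200≤400).
#4: dominated by #6 (fuel 33≤47, distance 427≤483).
#5: dominated by #9 (fuel 37≤66, distance 158≤200).
#6: not dominated.
#7: not dominated (best fuel).
#8: dominated by #9 (fuel 37≤59, distance 158≤236).
#9: not dominated (best distance).
#10: dominated by #1 (fuel 81≤89, distance 484≤536).
Pareto-optimal: #6, #7, #9 → 3.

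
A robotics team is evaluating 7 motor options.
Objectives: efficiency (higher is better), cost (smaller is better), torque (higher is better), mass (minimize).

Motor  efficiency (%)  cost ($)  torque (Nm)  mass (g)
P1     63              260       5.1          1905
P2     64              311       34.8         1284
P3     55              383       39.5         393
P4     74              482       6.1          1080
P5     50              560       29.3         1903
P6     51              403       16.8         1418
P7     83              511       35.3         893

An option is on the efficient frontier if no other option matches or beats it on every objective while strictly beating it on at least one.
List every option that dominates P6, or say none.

P2: efficiency 64≥51, cost 311≤403, torque 34.8≥16.8, mass 1284≤1418 — dominates P6.
P3: efficiency 55≥51, cost 383≤403, torque 39.5≥16.8, mass 393≤1418 — dominates P6.
Others (P1, P4, P5, P7) are each worse than P6 on at least one objective.

P2, P3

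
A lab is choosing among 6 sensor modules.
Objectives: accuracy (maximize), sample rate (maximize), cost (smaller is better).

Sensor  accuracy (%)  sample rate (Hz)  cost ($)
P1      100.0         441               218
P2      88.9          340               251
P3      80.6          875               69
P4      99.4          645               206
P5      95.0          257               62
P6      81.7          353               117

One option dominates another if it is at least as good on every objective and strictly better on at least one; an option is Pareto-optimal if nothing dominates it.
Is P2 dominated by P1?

P1 vs P2: accuracy 100.0≥88.9, sample rate 441≥340, cost 218≤251 — P1 is at least as good on every objective with at least one strict improvement.

Yes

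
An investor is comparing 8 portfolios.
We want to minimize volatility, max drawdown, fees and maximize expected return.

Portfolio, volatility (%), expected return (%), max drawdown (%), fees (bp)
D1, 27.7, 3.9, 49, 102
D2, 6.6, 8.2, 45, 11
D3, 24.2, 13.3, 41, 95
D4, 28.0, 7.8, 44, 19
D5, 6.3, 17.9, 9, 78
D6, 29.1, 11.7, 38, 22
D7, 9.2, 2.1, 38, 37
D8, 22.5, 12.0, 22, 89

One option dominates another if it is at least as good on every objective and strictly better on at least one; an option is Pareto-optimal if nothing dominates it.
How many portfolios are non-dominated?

5

D1: dominated by D2 (volatility 6.6≤27.7, expected return 8.2≥3.9, max drawdown 45≤49, fees 11≤102).
D2: not dominated (best fees).
D3: dominated by D5 (volatility 6.3≤24.2, expected return 17.9≥13.3, max drawdown 9≤41, fees 78≤95).
D4: not dominated.
D5: not dominated (best volatility).
D6: not dominated.
D7: not dominated.
D8: dominated by D5 (volatility 6.3≤22.5, expected return 17.9≥12.0, max drawdown 9≤22, fees 78≤89).
Pareto-optimal: D2, D4, D5, D6, D7 → 5.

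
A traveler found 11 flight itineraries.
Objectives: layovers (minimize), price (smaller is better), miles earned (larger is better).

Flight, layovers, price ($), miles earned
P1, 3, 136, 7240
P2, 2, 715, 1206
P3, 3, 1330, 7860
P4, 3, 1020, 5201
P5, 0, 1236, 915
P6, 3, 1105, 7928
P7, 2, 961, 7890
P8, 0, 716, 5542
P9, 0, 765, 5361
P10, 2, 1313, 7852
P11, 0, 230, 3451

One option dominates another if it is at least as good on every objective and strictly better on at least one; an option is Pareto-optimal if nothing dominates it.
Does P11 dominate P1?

No

P11 vs P1: P11 is worse on price (230 vs 136), so it does not dominate P1.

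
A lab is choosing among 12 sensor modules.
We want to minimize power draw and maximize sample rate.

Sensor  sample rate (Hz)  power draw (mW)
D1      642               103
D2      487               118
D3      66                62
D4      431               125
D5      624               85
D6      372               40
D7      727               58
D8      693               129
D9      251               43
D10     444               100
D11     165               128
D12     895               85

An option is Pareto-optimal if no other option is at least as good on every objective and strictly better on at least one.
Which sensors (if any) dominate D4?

D1: sample rate 642≥431, power draw 103≤125 — dominates D4.
D2: sample rate 487≥431, power draw 118≤125 — dominates D4.
D5: sample rate 624≥431, power draw 85≤125 — dominates D4.
D7: sample rate 727≥431, power draw 58≤125 — dominates D4.
D10: sample rate 444≥431, power draw 100≤125 — dominates D4.
D12: sample rate 895≥431, power draw 85≤125 — dominates D4.
Others (D3, D6, D8, D9, D11) are each worse than D4 on at least one objective.

D1, D2, D5, D7, D10, D12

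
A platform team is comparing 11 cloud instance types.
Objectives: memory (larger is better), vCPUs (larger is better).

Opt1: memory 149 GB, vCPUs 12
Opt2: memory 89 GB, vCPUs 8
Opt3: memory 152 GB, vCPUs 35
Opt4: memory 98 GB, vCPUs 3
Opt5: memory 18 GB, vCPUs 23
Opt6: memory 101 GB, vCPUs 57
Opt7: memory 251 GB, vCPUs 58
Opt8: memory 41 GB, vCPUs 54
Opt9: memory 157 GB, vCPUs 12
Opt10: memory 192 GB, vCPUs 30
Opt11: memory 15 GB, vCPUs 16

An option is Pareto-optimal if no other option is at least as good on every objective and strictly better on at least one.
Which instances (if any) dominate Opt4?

Opt1: memory 149≥98, vCPUs 12≥3 — dominates Opt4.
Opt3: memory 152≥98, vCPUs 35≥3 — dominates Opt4.
Opt6: memory 101≥98, vCPUs 57≥3 — dominates Opt4.
Opt7: memory 251≥98, vCPUs 58≥3 — dominates Opt4.
Opt9: memory 157≥98, vCPUs 12≥3 — dominates Opt4.
Opt10: memory 192≥98, vCPUs 30≥3 — dominates Opt4.
Others (Opt2, Opt5, Opt8, Opt11) are each worse than Opt4 on at least one objective.

Opt1, Opt3, Opt6, Opt7, Opt9, Opt10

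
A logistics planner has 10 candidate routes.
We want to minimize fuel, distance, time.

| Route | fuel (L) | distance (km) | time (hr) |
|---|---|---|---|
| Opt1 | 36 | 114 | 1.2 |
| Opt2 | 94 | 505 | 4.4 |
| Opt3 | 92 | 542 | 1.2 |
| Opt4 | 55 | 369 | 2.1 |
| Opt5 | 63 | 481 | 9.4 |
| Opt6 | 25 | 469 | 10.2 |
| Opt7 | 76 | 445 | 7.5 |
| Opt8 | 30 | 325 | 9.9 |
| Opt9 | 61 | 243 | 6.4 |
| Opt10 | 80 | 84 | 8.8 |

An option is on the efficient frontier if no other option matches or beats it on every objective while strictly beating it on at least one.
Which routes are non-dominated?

Opt1: not dominated.
Opt2: dominated by Opt1 (fuel 36≤94, distance 114≤505, time 1.2≤4.4).
Opt3: dominated by Opt1 (fuel 36≤92, distance 114≤542, time 1.2≤1.2).
Opt4: dominated by Opt1 (fuel 36≤55, distance 114≤369, time 1.2≤2.1).
Opt5: dominated by Opt1 (fuel 36≤63, distance 114≤481, time 1.2≤9.4).
Opt6: not dominated (best fuel).
Opt7: dominated by Opt1 (fuel 36≤76, distance 114≤445, time 1.2≤7.5).
Opt8: not dominated.
Opt9: dominated by Opt1 (fuel 36≤61, distance 114≤243, time 1.2≤6.4).
Opt10: not dominated (best distance).

Opt1, Opt6, Opt8, Opt10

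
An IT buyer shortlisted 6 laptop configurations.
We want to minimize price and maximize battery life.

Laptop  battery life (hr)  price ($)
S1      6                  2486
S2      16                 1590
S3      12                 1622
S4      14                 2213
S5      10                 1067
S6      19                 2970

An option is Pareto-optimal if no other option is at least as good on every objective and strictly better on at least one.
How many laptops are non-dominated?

3

S1: dominated by S2 (battery life 16≥6, price 1590≤2486).
S2: not dominated.
S3: dominated by S2 (battery life 16≥12, price 1590≤1622).
S4: dominated by S2 (battery life 16≥14, price 1590≤2213).
S5: not dominated (best price).
S6: not dominated (best battery life).
Pareto-optimal: S2, S5, S6 → 3.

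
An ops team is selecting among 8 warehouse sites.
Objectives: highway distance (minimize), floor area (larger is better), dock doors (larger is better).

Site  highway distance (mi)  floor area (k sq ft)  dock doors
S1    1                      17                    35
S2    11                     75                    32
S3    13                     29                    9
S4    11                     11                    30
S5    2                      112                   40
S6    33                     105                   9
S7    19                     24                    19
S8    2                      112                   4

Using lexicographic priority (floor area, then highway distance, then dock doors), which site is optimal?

S5

First maximize floor area: best is 112, kept {S5, S8}.
Then minimize highway distance: best is 2, kept {S5, S8}.
Then maximize dock doors: best is 40, kept {S5}.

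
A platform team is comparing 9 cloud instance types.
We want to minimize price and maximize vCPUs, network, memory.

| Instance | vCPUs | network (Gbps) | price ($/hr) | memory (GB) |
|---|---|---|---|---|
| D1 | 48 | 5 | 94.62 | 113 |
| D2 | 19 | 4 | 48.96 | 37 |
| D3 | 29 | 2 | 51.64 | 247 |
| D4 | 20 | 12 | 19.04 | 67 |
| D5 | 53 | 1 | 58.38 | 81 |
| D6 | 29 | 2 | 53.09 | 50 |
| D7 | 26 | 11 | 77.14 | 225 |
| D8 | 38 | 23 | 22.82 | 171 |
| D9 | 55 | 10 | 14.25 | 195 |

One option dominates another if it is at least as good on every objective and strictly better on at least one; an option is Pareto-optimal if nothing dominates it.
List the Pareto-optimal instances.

D3, D4, D7, D8, D9

D1: dominated by D9 (vCPUs 55≥48, network 10≥5, price 14.25≤94.62, memory 195≥113).
D2: dominated by D4 (vCPUs 20≥19, network 12≥4, price 19.04≤48.96, memory 67≥37).
D3: not dominated (best memory).
D4: not dominated.
D5: dominated by D9 (vCPUs 55≥53, network 10≥1, price 14.25≤58.38, memory 195≥81).
D6: dominated by D3 (vCPUs 29≥29, network 2≥2, price 51.64≤53.09, memory 247≥50).
D7: not dominated.
D8: not dominated (best network).
D9: not dominated (best vCPUs).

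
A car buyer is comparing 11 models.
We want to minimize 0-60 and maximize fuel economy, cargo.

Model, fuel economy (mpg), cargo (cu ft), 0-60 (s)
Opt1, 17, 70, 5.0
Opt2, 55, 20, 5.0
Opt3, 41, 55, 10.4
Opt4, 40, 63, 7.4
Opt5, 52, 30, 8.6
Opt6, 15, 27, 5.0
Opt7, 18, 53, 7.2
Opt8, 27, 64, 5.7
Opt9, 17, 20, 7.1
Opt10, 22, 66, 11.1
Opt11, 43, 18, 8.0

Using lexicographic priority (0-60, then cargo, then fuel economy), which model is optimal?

First minimize 0-60: best is 5.0, kept {Opt1, Opt2, Opt6}.
Then maximize cargo: best is 70, kept {Opt1}.

Opt1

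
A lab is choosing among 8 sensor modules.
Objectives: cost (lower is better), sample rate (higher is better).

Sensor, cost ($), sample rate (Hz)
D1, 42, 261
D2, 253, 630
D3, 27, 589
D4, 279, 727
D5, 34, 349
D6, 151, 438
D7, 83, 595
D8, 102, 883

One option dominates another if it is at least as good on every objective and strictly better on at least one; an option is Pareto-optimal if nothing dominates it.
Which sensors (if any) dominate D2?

D8

D8: cost 102≤253, sample rate 883≥630 — dominates D2.
Others (D1, D3, D4, D5, D6, D7) are each worse than D2 on at least one objective.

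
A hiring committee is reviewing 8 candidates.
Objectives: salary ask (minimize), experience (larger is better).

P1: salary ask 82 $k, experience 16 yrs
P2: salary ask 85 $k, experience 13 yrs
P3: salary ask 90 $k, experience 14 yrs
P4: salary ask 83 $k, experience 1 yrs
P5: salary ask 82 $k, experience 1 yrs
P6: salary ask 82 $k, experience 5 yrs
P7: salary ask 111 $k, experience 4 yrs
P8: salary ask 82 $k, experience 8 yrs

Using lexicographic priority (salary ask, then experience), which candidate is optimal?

First minimize salary ask: best is 82, kept {P1, P5, P6, P8}.
Then maximize experience: best is 16, kept {P1}.

P1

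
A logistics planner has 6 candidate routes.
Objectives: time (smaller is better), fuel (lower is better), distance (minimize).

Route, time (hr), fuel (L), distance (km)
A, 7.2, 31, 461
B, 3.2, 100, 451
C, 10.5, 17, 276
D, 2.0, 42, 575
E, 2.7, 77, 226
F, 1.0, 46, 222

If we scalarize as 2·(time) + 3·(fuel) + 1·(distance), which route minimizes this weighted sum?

A: 2·7.2 + 3·31 + 1·461 = 568.4
B: 2·3.2 + 3·100 + 1·451 = 757.4
C: 2·10.5 + 3·17 + 1·276 = 348.0
D: 2·2.0 + 3·42 + 1·575 = 705.0
E: 2·2.7 + 3·77 + 1·226 = 462.4
F: 2·1.0 + 3·46 + 1·222 = 362.0
Lowest: C at 348.0.

C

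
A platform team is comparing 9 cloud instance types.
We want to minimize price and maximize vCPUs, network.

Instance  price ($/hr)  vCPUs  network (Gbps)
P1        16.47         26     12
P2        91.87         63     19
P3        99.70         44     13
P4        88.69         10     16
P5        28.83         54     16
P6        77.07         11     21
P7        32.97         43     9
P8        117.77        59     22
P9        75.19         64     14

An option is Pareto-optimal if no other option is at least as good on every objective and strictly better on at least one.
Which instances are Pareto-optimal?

P1: not dominated (best price).
P2: not dominated.
P3: dominated by P2 (price 91.87≤99.70, vCPUs 63≥44, network 19≥13).
P4: dominated by P5 (price 28.83≤88.69, vCPUs 54≥10, network 16≥16).
P5: not dominated.
P6: not dominated.
P7: dominated by P5 (price 28.83≤32.97, vCPUs 54≥43, network 16≥9).
P8: not dominated (best network).
P9: not dominated (best vCPUs).

P1, P2, P5, P6, P8, P9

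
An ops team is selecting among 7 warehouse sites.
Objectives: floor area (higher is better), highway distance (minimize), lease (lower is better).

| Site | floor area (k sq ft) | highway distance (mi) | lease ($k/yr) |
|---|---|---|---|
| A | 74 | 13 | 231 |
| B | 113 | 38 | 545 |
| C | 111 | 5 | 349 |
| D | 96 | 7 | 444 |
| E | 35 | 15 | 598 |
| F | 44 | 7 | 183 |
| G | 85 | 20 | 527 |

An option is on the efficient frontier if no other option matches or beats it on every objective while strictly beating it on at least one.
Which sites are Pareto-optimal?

A, B, C, F

A: not dominated.
B: not dominated (best floor area).
C: not dominated (best highway distance).
D: dominated by C (floor area 111≥96, highway distance 5≤7, lease 349≤444).
E: dominated by A (floor area 74≥35, highway distance 13≤15, lease 231≤598).
F: not dominated (best lease).
G: dominated by C (floor area 111≥85, highway distance 5≤20, lease 349≤527).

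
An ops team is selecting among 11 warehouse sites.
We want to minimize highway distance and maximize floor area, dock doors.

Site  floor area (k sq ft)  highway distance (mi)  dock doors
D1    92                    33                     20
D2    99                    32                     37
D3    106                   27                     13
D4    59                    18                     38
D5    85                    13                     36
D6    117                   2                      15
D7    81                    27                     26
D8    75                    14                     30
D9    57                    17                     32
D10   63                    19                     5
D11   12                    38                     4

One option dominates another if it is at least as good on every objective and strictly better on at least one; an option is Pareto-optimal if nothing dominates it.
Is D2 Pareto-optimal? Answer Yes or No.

Yes

D1: worse on floor area (92 vs 99).
D3: worse on dock doors (13 vs 37).
D4: worse on floor area (59 vs 99).
D5: worse on floor area (85 vs 99).
D6: worse on dock doors (15 vs 37).
D7: worse on floor area (81 vs 99).
D8: worse on floor area (75 vs 99).
D9: worse on floor area (57 vs 99).
D10: worse on floor area (63 vs 99).
D11: worse on floor area (12 vs 99).
No option is at least as good as D2 on every objective and strictly better on one.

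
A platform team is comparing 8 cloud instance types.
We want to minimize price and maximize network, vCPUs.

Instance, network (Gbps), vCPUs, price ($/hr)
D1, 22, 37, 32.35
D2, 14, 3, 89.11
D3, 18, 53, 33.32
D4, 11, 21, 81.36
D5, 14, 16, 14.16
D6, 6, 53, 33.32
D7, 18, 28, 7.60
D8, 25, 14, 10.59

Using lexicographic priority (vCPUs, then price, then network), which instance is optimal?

First maximize vCPUs: best is 53, kept {D3, D6}.
Then minimize price: best is 33.32, kept {D3, D6}.
Then maximize network: best is 18, kept {D3}.

D3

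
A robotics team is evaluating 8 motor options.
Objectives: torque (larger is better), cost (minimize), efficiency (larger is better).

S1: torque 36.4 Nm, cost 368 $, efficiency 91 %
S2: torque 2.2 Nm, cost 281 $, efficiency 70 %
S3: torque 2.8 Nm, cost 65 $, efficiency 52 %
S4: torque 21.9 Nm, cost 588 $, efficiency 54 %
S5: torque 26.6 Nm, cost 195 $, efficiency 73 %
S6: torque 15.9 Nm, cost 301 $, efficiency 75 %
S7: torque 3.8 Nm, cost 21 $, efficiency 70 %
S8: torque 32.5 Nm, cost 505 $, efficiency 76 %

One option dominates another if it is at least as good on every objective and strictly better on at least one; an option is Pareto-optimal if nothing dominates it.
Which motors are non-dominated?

S1: not dominated (best torque).
S2: dominated by S5 (torque 26.6≥2.2, cost 195≤281, efficiency 73≥70).
S3: dominated by S7 (torque 3.8≥2.8, cost 21≤65, efficiency 70≥52).
S4: dominated by S1 (torque 36.4≥21.9, cost 368≤588, efficiency 91≥54).
S5: not dominated.
S6: not dominated.
S7: not dominated (best cost).
S8: dominated by S1 (torque 36.4≥32.5, cost 368≤505, efficiency 91≥76).

S1, S5, S6, S7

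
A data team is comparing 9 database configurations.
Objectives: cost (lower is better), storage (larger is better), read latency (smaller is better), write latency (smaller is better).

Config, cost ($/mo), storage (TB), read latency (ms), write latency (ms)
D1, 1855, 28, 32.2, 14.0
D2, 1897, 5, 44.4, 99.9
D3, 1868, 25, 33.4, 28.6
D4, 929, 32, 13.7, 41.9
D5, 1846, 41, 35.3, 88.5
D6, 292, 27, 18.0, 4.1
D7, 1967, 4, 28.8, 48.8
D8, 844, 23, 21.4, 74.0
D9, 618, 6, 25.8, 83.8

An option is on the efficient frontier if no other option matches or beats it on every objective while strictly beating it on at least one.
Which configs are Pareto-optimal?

D1: not dominated.
D2: dominated by D1 (cost 1855≤1897, storage 28≥5, read latency 32.2≤44.4, write latency 14.0≤99.9).
D3: dominated by D1 (cost 1855≤1868, storage 28≥25, read latency 32.2≤33.4, write latency 14.0≤28.6).
D4: not dominated (best read latency).
D5: not dominated (best storage).
D6: not dominated (best cost).
D7: dominated by D4 (cost 929≤1967, storage 32≥4, read latency 13.7≤28.8, write latency 41.9≤48.8).
D8: dominated by D6 (cost 292≤844, storage 27≥23, read latency 18.0≤21.4, write latency 4.1≤74.0).
D9: dominated by D6 (cost 292≤618, storage 27≥6, read latency 18.0≤25.8, write latency 4.1≤83.8).

D1, D4, D5, D6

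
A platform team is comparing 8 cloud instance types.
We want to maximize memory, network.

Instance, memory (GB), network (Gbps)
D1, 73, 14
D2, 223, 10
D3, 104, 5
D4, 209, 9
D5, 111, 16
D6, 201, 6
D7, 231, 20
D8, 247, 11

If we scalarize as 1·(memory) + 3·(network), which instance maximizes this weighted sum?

D7

D1: 1·73 + 3·14 = 115
D2: 1·223 + 3·10 = 253
D3: 1·104 + 3·5 = 119
D4: 1·209 + 3·9 = 236
D5: 1·111 + 3·16 = 159
D6: 1·201 + 3·6 = 219
D7: 1·231 + 3·20 = 291
D8: 1·247 + 3·11 = 280
Highest: D7 at 291.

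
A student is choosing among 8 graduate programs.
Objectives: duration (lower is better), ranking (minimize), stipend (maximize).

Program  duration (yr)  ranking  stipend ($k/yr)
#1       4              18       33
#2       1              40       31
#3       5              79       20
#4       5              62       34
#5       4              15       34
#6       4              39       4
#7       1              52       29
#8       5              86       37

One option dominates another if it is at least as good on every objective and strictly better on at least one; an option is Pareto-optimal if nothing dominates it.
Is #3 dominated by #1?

Yes

#1 vs #3: duration 4≤5, ranking 18≤79, stipend 33≥20 — #1 is at least as good on every objective with at least one strict improvement.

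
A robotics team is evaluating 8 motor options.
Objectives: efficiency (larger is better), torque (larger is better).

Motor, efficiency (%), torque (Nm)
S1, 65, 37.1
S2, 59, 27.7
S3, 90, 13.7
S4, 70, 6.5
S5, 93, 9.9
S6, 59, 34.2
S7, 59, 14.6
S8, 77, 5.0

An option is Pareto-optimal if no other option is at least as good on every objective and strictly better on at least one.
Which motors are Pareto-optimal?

S1: not dominated (best torque).
S2: dominated by S1 (efficiency 65≥59, torque 37.1≥27.7).
S3: not dominated.
S4: dominated by S3 (efficiency 90≥70, torque 13.7≥6.5).
S5: not dominated (best efficiency).
S6: dominated by S1 (efficiency 65≥59, torque 37.1≥34.2).
S7: dominated by S1 (efficiency 65≥59, torque 37.1≥14.6).
S8: dominated by S3 (efficiency 90≥77, torque 13.7≥5.0).

S1, S3, S5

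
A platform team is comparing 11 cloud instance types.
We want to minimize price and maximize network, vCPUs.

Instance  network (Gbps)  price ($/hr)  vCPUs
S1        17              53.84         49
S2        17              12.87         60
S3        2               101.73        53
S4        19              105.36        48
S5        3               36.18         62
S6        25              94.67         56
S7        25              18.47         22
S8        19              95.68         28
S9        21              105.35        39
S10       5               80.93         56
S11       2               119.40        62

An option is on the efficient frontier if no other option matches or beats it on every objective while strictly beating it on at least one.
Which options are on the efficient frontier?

S1: dominated by S2 (network 17≥17, price 12.87≤53.84, vCPUs 60≥49).
S2: not dominated (best price).
S3: dominated by S2 (network 17≥2, price 12.87≤101.73, vCPUs 60≥53).
S4: dominated by S6 (network 25≥19, price 94.67≤105.36, vCPUs 56≥48).
S5: not dominated.
S6: not dominated.
S7: not dominated.
S8: dominated by S6 (network 25≥19, price 94.67≤95.68, vCPUs 56≥28).
S9: dominated by S6 (network 25≥21, price 94.67≤105.35, vCPUs 56≥39).
S10: dominated by S2 (network 17≥5, price 12.87≤80.93, vCPUs 60≥56).
S11: dominated by S5 (network 3≥2, price 36.18≤119.40, vCPUs 62≥62).

S2, S5, S6, S7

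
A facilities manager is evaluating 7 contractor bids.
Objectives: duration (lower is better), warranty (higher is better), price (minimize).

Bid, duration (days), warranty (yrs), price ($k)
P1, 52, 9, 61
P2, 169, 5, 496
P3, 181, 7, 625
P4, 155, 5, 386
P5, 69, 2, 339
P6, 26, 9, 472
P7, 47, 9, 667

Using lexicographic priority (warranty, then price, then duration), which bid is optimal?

First maximize warranty: best is 9, kept {P1, P6, P7}.
Then minimize price: best is 61, kept {P1}.

P1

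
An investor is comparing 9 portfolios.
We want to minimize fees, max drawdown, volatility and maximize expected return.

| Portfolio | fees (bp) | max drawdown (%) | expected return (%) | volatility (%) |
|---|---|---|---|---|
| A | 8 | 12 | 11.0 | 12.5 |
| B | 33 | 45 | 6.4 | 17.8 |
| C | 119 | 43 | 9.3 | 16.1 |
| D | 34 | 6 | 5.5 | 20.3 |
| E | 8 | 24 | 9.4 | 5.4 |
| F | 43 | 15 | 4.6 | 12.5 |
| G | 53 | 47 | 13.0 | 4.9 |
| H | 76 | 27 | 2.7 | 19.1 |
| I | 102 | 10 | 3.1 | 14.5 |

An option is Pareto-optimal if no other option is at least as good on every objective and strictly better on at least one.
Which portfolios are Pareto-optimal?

A: not dominated.
B: dominated by A (fees 8≤33, max drawdown 12≤45, expected return 11.0≥6.4, volatility 12.5≤17.8).
C: dominated by A (fees 8≤119, max drawdown 12≤43, expected return 11.0≥9.3, volatility 12.5≤16.1).
D: not dominated (best max drawdown).
E: not dominated.
F: dominated by A (fees 8≤43, max drawdown 12≤15, expected return 11.0≥4.6, volatility 12.5≤12.5).
G: not dominated (best expected return).
H: dominated by A (fees 8≤76, max drawdown 12≤27, expected return 11.0≥2.7, volatility 12.5≤19.1).
I: not dominated.

A, D, E, G, I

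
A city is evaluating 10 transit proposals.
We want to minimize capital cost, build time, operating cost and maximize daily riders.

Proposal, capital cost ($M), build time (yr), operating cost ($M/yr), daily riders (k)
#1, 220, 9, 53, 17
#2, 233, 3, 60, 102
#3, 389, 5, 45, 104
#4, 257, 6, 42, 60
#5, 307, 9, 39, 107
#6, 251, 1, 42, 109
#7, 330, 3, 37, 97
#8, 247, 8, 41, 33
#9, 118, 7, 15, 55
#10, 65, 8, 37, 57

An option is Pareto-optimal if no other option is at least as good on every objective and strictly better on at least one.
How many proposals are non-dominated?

6

#1: dominated by #9 (capital cost 118≤220, build time 7≤9, operating cost 15≤53, daily riders 55≥17).
#2: not dominated.
#3: dominated by #6 (capital cost 251≤389, build time 1≤5, operating cost 42≤45, daily riders 109≥104).
#4: dominated by #6 (capital cost 251≤257, build time 1≤6, operating cost 42≤42, daily riders 109≥60).
#5: not dominated.
#6: not dominated (best build time).
#7: not dominated.
#8: dominated by #9 (capital cost 118≤247, build time 7≤8, operating cost 15≤41, daily riders 55≥33).
#9: not dominated (best operating cost).
#10: not dominated (best capital cost).
Pareto-optimal: #2, #5, #6, #7, #9, #10 → 6.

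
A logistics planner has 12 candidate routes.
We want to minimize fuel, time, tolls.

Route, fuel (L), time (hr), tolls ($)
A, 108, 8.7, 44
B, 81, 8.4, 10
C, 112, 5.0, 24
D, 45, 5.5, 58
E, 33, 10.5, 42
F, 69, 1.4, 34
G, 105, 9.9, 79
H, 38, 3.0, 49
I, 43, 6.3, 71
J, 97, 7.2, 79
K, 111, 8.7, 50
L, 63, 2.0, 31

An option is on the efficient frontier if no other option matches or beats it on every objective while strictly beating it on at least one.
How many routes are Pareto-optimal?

6

A: dominated by B (fuel 81≤108, time 8.4≤8.7, tolls 10≤44).
B: not dominated (best tolls).
C: not dominated.
D: dominated by H (fuel 38≤45, time 3.0≤5.5, tolls 49≤58).
E: not dominated (best fuel).
F: not dominated (best time).
G: dominated by B (fuel 81≤105, time 8.4≤9.9, tolls 10≤79).
H: not dominated.
I: dominated by H (fuel 38≤43, time 3.0≤6.3, tolls 49≤71).
J: dominated by D (fuel 45≤97, time 5.5≤7.2, tolls 58≤79).
K: dominated by A (fuel 108≤111, time 8.7≤8.7, tolls 44≤50).
L: not dominated.
Pareto-optimal: B, C, E, F, H, L → 6.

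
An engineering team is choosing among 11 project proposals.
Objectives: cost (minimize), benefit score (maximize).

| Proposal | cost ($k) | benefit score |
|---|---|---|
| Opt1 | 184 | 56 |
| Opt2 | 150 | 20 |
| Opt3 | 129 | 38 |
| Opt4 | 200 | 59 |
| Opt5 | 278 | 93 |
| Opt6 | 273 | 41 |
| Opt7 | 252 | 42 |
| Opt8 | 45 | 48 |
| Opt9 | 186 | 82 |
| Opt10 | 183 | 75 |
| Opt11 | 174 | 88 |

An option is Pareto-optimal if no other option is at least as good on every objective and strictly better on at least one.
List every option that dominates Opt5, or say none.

none

Opt1: worse on benefit score (56 vs 93).
Opt2: worse on benefit score (20 vs 93).
Opt3: worse on benefit score (38 vs 93).
Opt4: worse on benefit score (59 vs 93).
Opt6: worse on benefit score (41 vs 93).
Opt7: worse on benefit score (42 vs 93).
Opt8: worse on benefit score (48 vs 93).
Opt9: worse on benefit score (82 vs 93).
Opt10: worse on benefit score (75 vs 93).
Opt11: worse on benefit score (88 vs 93).
No option dominates Opt5.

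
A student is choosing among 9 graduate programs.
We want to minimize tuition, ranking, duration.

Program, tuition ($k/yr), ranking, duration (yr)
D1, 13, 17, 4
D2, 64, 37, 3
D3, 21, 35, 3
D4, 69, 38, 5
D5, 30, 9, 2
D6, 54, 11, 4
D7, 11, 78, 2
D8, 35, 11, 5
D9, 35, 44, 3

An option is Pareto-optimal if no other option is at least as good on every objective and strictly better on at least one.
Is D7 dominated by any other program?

No

D1: worse on tuition (13 vs 11).
D2: worse on tuition (64 vs 11).
D3: worse on tuition (21 vs 11).
D4: worse on tuition (69 vs 11).
D5: worse on tuition (30 vs 11).
D6: worse on tuition (54 vs 11).
D8: worse on tuition (35 vs 11).
D9: worse on tuition (35 vs 11).
No option is at least as good as D7 on every objective and strictly better on one.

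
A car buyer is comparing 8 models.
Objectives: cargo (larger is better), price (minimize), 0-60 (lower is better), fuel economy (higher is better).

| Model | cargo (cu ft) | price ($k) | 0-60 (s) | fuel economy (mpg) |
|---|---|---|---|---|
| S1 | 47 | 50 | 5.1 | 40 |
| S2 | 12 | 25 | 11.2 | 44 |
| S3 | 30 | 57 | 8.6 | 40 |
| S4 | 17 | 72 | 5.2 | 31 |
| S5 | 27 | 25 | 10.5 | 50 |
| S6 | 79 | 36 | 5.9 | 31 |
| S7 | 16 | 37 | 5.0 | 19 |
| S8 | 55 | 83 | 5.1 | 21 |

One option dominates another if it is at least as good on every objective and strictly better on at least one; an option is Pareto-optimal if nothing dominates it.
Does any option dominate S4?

S1 vs S4: cargo 47≥17, price 50≤72, 0-60 5.1≤5.2, fuel economy 40≥31 — S1 is at least as good on every objective and strictly better on at least one, so S1 dominates S4.

Yes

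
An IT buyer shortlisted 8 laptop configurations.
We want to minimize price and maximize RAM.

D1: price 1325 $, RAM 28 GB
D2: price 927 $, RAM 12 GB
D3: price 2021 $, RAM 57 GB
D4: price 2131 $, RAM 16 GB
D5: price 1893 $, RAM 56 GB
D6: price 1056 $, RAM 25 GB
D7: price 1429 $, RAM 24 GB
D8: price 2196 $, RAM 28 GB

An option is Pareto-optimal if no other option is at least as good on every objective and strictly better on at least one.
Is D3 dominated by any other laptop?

No

D1: worse on RAM (28 vs 57).
D2: worse on RAM (12 vs 57).
D4: worse on price (2131 vs 2021).
D5: worse on RAM (56 vs 57).
D6: worse on RAM (25 vs 57).
D7: worse on RAM (24 vs 57).
D8: worse on price (2196 vs 2021).
No option is at least as good as D3 on every objective and strictly better on one.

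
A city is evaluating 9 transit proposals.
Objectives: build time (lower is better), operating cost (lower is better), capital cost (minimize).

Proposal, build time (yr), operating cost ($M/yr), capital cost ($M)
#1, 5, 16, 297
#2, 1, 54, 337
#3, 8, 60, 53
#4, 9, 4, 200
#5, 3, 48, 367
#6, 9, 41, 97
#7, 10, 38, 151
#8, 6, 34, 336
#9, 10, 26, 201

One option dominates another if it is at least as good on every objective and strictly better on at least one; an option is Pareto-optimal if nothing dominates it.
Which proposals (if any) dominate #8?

#1: build time 5≤6, operating cost 16≤34, capital cost 297≤336 — dominates #8.
Others (#2, #3, #4, #5, #6, #7, #9) are each worse than #8 on at least one objective.

#1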